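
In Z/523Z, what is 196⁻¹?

515

Apply the Euclidean algorithm and back-substitute:
523 = 2×196 + 131
196 = 1×131 + 65
131 = 2×65 + 1
65 = 65×1 + 0
gcd(196, 523) = 1, so the inverse exists.
Bézout: 1 = 3×523 − 8×196.
So 196⁻¹ ≡ −8 ≡ 515 (mod 523).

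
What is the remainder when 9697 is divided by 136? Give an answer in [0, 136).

41

9697 = 71·136 + 41, so 9697 ≡ 41 (mod 136).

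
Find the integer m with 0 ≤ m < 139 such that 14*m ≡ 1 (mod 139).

By the extended Euclidean algorithm:
139 = 9×14 + 13
14 = 1×13 + 1
13 = 13×1 + 0
gcd(14, 139) = 1, so the inverse exists.
Back-substitute for 1:
1 = 1×14 − 1×13
  = −1×139 + 10×14
So 14⁻¹ ≡ 10 (mod 139).

10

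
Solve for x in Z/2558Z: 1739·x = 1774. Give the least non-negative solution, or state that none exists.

gcd(1739, 2558) = 1, so a unique solution mod 2558 exists.
1739⁻¹ ≡ 1393 (mod 2558).
x ≡ 1393·1774 ≡ 154 (mod 2558).

154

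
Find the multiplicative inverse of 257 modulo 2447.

Run the extended Euclidean algorithm:
2447 = 9·257 + 134
257 = 1·134 + 123
134 = 1·123 + 11
123 = 11·11 + 2
11 = 5·2 + 1
2 = 2·1 + 0
gcd(257, 2447) = 1, so the inverse exists.
Bézout: 1 = 117·2447 − 1114·257.
So 257⁻¹ ≡ −1114 ≡ 1333 (mod 2447).

1333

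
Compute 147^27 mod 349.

269

By square-and-multiply:
147^1 ≡ 147 (mod 349)
147^2 ≡ 147^2 = 21609 ≡ 320 (mod 349)
147^4 ≡ 320^2 = 102400 ≡ 143 (mod 349)
147^8 ≡ 143^2 = 20449 ≡ 207 (mod 349)
147^16 ≡ 207^2 = 42849 ≡ 271 (mod 349)
147^27 = 147^16 · 147^8 · 147^2 · 147^1 ≡ 271 · 207 · 320 · 147 (mod 349).
Accumulate the product:
271 · 207 = 56097 ≡ 257
257 · 320 = 82240 ≡ 225
225 · 147 = 33075 ≡ 269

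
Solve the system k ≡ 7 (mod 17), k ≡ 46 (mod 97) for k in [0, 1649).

143

17⁻¹ mod 97: 17*40 ≡ 1 (mod 97), so 17⁻¹ ≡ 40.
k = 7 + 17*((46 − 7)*40 mod 97) = 7 + 17*8 = 143.
Check: 143 mod 17 = 7, 143 mod 97 = 46. ✓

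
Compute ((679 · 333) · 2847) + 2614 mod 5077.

679 · 333 = 226107 ≡ 2719 (mod 5077)
2719 · 2847 = 7740993 ≡ 3645 (mod 5077)
3645 + 2614 = 6259 ≡ 1182 (mod 5077)

1182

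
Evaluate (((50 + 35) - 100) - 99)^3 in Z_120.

96

50 + 35 = 85
85 - 100 = -15 ≡ 105 (mod 120)
105 - 99 = 6
(6)^3 ≡ 96 (mod 120)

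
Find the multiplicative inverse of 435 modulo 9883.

8020

9883 = 22·435 + 313
435 = 1·313 + 122
313 = 2·122 + 69
122 = 1·69 + 53
69 = 1·53 + 16
53 = 3·16 + 5
16 = 3·5 + 1
5 = 5·1 + 0
gcd(435, 9883) = 1, so the inverse exists.
Bézout: 1 = 82·9883 − 1863·435.
So 435⁻¹ ≡ −1863 ≡ 8020 (mod 9883).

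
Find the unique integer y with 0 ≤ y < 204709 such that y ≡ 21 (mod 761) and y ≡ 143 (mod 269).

761⁻¹ mod 269: 761×76 ≡ 1 (mod 269), so 761⁻¹ ≡ 76.
y = 21 + 761×((143 − 21)×76 mod 269) = 21 + 761×126 = 95907.
Check: 95907 mod 761 = 21, 95907 mod 269 = 143. ✓

95907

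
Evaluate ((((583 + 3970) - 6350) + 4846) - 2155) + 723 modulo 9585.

583 + 3970 = 4553
4553 - 6350 = -1797 ≡ 7788 (mod 9585)
7788 + 4846 = 12634 ≡ 3049 (mod 9585)
3049 - 2155 = 894
894 + 723 = 1617

1617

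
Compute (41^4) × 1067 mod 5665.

(41)^4 ≡ 4591 (mod 5665)
4591 × 1067 = 4898597 ≡ 4037 (mod 5665)

4037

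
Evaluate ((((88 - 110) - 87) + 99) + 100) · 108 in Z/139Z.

88 - 110 = -22 ≡ 117 (mod 139)
117 - 87 = 30
30 + 99 = 129
129 + 100 = 229 ≡ 90 (mod 139)
90 · 108 = 9720 ≡ 129 (mod 139)

129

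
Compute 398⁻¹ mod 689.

Run the extended Euclidean algorithm:
689 = 1·398 + 291
398 = 1·291 + 107
291 = 2·107 + 77
107 = 1·77 + 30
77 = 2·30 + 17
30 = 1·17 + 13
17 = 1·13 + 4
13 = 3·4 + 1
4 = 4·1 + 0
gcd(398, 689) = 1, so the inverse exists.
Back-substitute for 1:
1 = 1·13 − 3·4
  = −3·17 + 4·13
  = 4·30 − 7·17
  = −7·77 + 18·30
  = 18·107 − 25·77
  = −25·291 + 68·107
  = 68·398 − 93·291
  = −93·689 + 161·398
So 398⁻¹ ≡ 161 (mod 689).

161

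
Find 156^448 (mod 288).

0

448 in binary is 111000000, i.e. 448 = 256 + 128 + 64.
156^1 ≡ 156 (mod 288)
156^2 ≡ 156^2 = 24336 ≡ 144 (mod 288)
156^4 ≡ 144^2 = 20736 ≡ 0 (mod 288)
156^8 ≡ 0^2 = 0 (mod 288)
156^16 ≡ 0^2 = 0 (mod 288)
156^32 ≡ 0^2 = 0 (mod 288)
156^64 ≡ 0^2 = 0 (mod 288)
156^128 ≡ 0^2 = 0 (mod 288)
156^256 ≡ 0^2 = 0 (mod 288)
156^448 = 156^256 · 156^128 · 156^64 ≡ 0 · 0 · 0 (mod 288).
Accumulate the product:
0 · 0 = 0
0 · 0 = 0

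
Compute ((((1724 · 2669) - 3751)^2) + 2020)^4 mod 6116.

1724 · 2669 = 4601356 ≡ 2124 (mod 6116)
2124 - 3751 = -1627 ≡ 4489 (mod 6116)
(4489)^2 ≡ 5017 (mod 6116)
5017 + 2020 = 7037 ≡ 921 (mod 6116)
(921)^4 ≡ 4525 (mod 6116)

4525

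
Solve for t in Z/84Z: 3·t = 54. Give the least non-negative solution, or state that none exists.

18

gcd(3, 84) = 3, and 3 | 54, so solutions exist.
Divide through by 3: 1·t ≡ 18 mod 28.
1⁻¹ ≡ 1 (mod 28).
t ≡ 1·18 ≡ 18 (mod 28).
The smallest non-negative solution is t = 18.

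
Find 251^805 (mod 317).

292

805 in binary is 1100100101, i.e. 805 = 512 + 256 + 32 + 4 + 1.
251^1 ≡ 251 (mod 317)
251^2 ≡ 251^2 = 63001 ≡ 235 (mod 317)
251^4 ≡ 235^2 = 55225 ≡ 67 (mod 317)
251^8 ≡ 67^2 = 4489 ≡ 51 (mod 317)
251^16 ≡ 51^2 = 2601 ≡ 65 (mod 317)
251^32 ≡ 65^2 = 4225 ≡ 104 (mod 317)
251^64 ≡ 104^2 = 10816 ≡ 38 (mod 317)
251^128 ≡ 38^2 = 1444 ≡ 176 (mod 317)
251^256 ≡ 176^2 = 30976 ≡ 227 (mod 317)
251^512 ≡ 227^2 = 51529 ≡ 175 (mod 317)
251^805 = 251^512 * 251^256 * 251^32 * 251^4 * 251^1 ≡ 175 * 227 * 104 * 67 * 251 (mod 317).
Accumulate the product:
175 * 227 = 39725 ≡ 100
100 * 104 = 10400 ≡ 256
256 * 67 = 17152 ≡ 34
34 * 251 = 8534 ≡ 292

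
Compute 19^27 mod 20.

19

Compute successive squares:
27 in binary is 11011, i.e. 27 = 16 + 8 + 2 + 1.
19^1 ≡ 19 (mod 20)
19^2 ≡ 19^2 = 361 ≡ 1 (mod 20)
19^4 ≡ 1^2 = 1 (mod 20)
19^8 ≡ 1^2 = 1 (mod 20)
19^16 ≡ 1^2 = 1 (mod 20)
19^27 = 19^16 × 19^8 × 19^2 × 19^1 ≡ 1 × 1 × 1 × 19 (mod 20).
Accumulate the product:
1 × 1 = 1
1 × 1 = 1
1 × 19 = 19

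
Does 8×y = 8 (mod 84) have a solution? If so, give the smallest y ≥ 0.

gcd(8, 84) = 4, and 4 | 8, so solutions exist.
Divide through by 4: 2×y ≡ 2 (mod 21).
2⁻¹ ≡ 11 (mod 21).
y ≡ 11×2 ≡ 1 (mod 21).
The smallest non-negative solution is y = 1.

1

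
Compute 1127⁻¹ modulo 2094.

2094 = 1*1127 + 967
1127 = 1*967 + 160
967 = 6*160 + 7
160 = 22*7 + 6
7 = 1*6 + 1
6 = 6*1 + 0
gcd(1127, 2094) = 1, so the inverse exists.
Back-substitute for 1:
1 = 1*7 − 1*6
  = −1*160 + 23*7
  = 23*967 − 139*160
  = −139*1127 + 162*967
  = 162*2094 − 301*1127
So 1127⁻¹ ≡ −301 ≡ 1793 (mod 2094).

1793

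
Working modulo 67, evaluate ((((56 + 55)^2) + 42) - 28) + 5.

12

56 + 55 = 111 ≡ 44 (mod 67)
(44)^2 ≡ 60 (mod 67)
60 + 42 = 102 ≡ 35 (mod 67)
35 - 28 = 7
7 + 5 = 12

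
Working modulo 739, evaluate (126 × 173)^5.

64

126 × 173 = 21798 ≡ 367 (mod 739)
(367)^5 ≡ 64 (mod 739)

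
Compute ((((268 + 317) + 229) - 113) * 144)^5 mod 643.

554

268 + 317 = 585
585 + 229 = 814 ≡ 171 (mod 643)
171 - 113 = 58
58 * 144 = 8352 ≡ 636 (mod 643)
(636)^5 ≡ 554 (mod 643)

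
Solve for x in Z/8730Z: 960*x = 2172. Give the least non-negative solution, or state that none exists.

gcd(960, 8730) = 30, and 30 does not divide 2172.
So the congruence has no solution.

no solution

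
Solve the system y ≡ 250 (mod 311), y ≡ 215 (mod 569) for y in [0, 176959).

311⁻¹ mod 569: 311*408 ≡ 1 (mod 569), so 311⁻¹ ≡ 408.
y = 250 + 311*((215 − 250)*408 mod 569) = 250 + 311*514 = 160104.
Check: 160104 mod 311 = 250, 160104 mod 569 = 215. ✓

160104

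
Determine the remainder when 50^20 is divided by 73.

Using repeated squaring:
50^1 ≡ 50 (mod 73)
50^2 ≡ 50^2 = 2500 ≡ 18 (mod 73)
50^4 ≡ 18^2 = 324 ≡ 32 (mod 73)
50^8 ≡ 32^2 = 1024 ≡ 2 (mod 73)
50^16 ≡ 2^2 = 4 (mod 73)
50^20 = 50^16 × 50^4 ≡ 4 × 32 (mod 73).
4 × 32 = 128 ≡ 55 (mod 73).

55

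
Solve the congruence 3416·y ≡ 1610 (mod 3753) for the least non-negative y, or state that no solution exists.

gcd(3416, 3753) = 1, so a unique solution mod 3753 exists.
3416⁻¹ ≡ 245 (mod 3753).
y ≡ 245·1610 ≡ 385 (mod 3753).

385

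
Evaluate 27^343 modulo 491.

1

Using repeated squaring:
343 in binary is 101010111, i.e. 343 = 256 + 64 + 16 + 4 + 2 + 1.
27^1 ≡ 27 (mod 491)
27^2 ≡ 27^2 = 729 ≡ 238 (mod 491)
27^4 ≡ 238^2 = 56644 ≡ 179 (mod 491)
27^8 ≡ 179^2 = 32041 ≡ 126 (mod 491)
27^16 ≡ 126^2 = 15876 ≡ 164 (mod 491)
27^32 ≡ 164^2 = 26896 ≡ 382 (mod 491)
27^64 ≡ 382^2 = 145924 ≡ 97 (mod 491)
27^128 ≡ 97^2 = 9409 ≡ 80 (mod 491)
27^256 ≡ 80^2 = 6400 ≡ 17 (mod 491)
27^343 = 27^256 · 27^64 · 27^16 · 27^4 · 27^2 · 27^1 ≡ 17 · 97 · 164 · 179 · 238 · 27 (mod 491).
Accumulate the product:
17 · 97 = 1649 ≡ 176
176 · 164 = 28864 ≡ 386
386 · 179 = 69094 ≡ 354
354 · 238 = 84252 ≡ 291
291 · 27 = 7857 ≡ 1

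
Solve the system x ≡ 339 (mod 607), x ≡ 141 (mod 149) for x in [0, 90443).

607⁻¹ mod 149: 607×122 ≡ 1 (mod 149), so 607⁻¹ ≡ 122.
x = 339 + 607×((141 − 339)×122 mod 149) = 339 + 607×131 = 79856.

79856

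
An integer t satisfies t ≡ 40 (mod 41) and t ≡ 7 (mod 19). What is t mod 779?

368

41⁻¹ mod 19: 41×13 ≡ 1 (mod 19), so 41⁻¹ ≡ 13.
t = 40 + 41×((7 − 40)×13 mod 19) = 40 + 41×8 = 368.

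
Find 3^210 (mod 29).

28

210 in binary is 11010010, i.e. 210 = 128 + 64 + 16 + 2.
3^1 ≡ 3 (mod 29)
3^2 ≡ 3^2 = 9 (mod 29)
3^4 ≡ 9^2 = 81 ≡ 23 (mod 29)
3^8 ≡ 23^2 = 529 ≡ 7 (mod 29)
3^16 ≡ 7^2 = 49 ≡ 20 (mod 29)
3^32 ≡ 20^2 = 400 ≡ 23 (mod 29)
3^64 ≡ 23^2 = 529 ≡ 7 (mod 29)
3^128 ≡ 7^2 = 49 ≡ 20 (mod 29)
3^210 = 3^128 · 3^64 · 3^16 · 3^2 ≡ 20 · 7 · 20 · 9 (mod 29).
Accumulate the product:
20 · 7 = 140 ≡ 24
24 · 20 = 480 ≡ 16
16 · 9 = 144 ≡ 28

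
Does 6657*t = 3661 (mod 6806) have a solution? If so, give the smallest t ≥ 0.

gcd(6657, 6806) = 1, so a unique solution mod 6806 exists.
6657⁻¹ ≡ 4111 (mod 6806).
t ≡ 4111*3661 ≡ 2305 (mod 6806).

2305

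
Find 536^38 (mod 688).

272

By square-and-multiply:
38 in binary is 100110, i.e. 38 = 32 + 4 + 2.
536^1 ≡ 536 (mod 688)
536^2 ≡ 536^2 = 287296 ≡ 400 (mod 688)
536^4 ≡ 400^2 = 160000 ≡ 384 (mod 688)
536^8 ≡ 384^2 = 147456 ≡ 224 (mod 688)
536^16 ≡ 224^2 = 50176 ≡ 640 (mod 688)
536^32 ≡ 640^2 = 409600 ≡ 240 (mod 688)
536^38 = 536^32 * 536^4 * 536^2 ≡ 240 * 384 * 400 (mod 688).
Accumulate the product:
240 * 384 = 92160 ≡ 656
656 * 400 = 262400 ≡ 272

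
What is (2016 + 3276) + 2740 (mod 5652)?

2380

2016 + 3276 = 5292
5292 + 2740 = 8032 ≡ 2380 (mod 5652)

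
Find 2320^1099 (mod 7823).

3453

Compute successive squares:
1099 in binary is 10001001011, i.e. 1099 = 1024 + 64 + 8 + 2 + 1.
2320^1 ≡ 2320 (mod 7823)
2320^2 ≡ 2320^2 = 5382400 ≡ 176 (mod 7823)
2320^4 ≡ 176^2 = 30976 ≡ 7507 (mod 7823)
2320^8 ≡ 7507^2 = 56355049 ≡ 5980 (mod 7823)
2320^16 ≡ 5980^2 = 35760400 ≡ 1467 (mod 7823)
2320^32 ≡ 1467^2 = 2152089 ≡ 764 (mod 7823)
2320^64 ≡ 764^2 = 583696 ≡ 4794 (mod 7823)
2320^128 ≡ 4794^2 = 22982436 ≡ 6285 (mod 7823)
2320^256 ≡ 6285^2 = 39501225 ≡ 2898 (mod 7823)
2320^512 ≡ 2898^2 = 8398404 ≡ 4325 (mod 7823)
2320^1024 ≡ 4325^2 = 18705625 ≡ 832 (mod 7823)
2320^1099 = 2320^1024 · 2320^64 · 2320^8 · 2320^2 · 2320^1 ≡ 832 · 4794 · 5980 · 176 · 2320 (mod 7823).
Accumulate the product:
832 · 4794 = 3988608 ≡ 6701
6701 · 5980 = 40071980 ≡ 2574
2574 · 176 = 453024 ≡ 7113
7113 · 2320 = 16502160 ≡ 3453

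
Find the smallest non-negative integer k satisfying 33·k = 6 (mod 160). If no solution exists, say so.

102

gcd(33, 160) = 1, so a unique solution mod 160 exists.
33⁻¹ ≡ 97 (mod 160).
k ≡ 97·6 ≡ 102 (mod 160).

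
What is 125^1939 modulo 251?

By square-and-multiply:
1939 in binary is 11110010011, i.e. 1939 = 1024 + 512 + 256 + 128 + 16 + 2 + 1.
125^1 ≡ 125 (mod 251)
125^2 ≡ 125^2 = 15625 ≡ 63 (mod 251)
125^4 ≡ 63^2 = 3969 ≡ 204 (mod 251)
125^8 ≡ 204^2 = 41616 ≡ 201 (mod 251)
125^16 ≡ 201^2 = 40401 ≡ 241 (mod 251)
125^32 ≡ 241^2 = 58081 ≡ 100 (mod 251)
125^64 ≡ 100^2 = 10000 ≡ 211 (mod 251)
125^128 ≡ 211^2 = 44521 ≡ 94 (mod 251)
125^256 ≡ 94^2 = 8836 ≡ 51 (mod 251)
125^512 ≡ 51^2 = 2601 ≡ 91 (mod 251)
125^1024 ≡ 91^2 = 8281 ≡ 249 (mod 251)
125^1939 = 125^1024 * 125^512 * 125^256 * 125^128 * 125^16 * 125^2 * 125^1 ≡ 249 * 91 * 51 * 94 * 241 * 63 * 125 (mod 251).
Accumulate the product:
249 * 91 = 22659 ≡ 69
69 * 51 = 3519 ≡ 5
5 * 94 = 470 ≡ 219
219 * 241 = 52779 ≡ 69
69 * 63 = 4347 ≡ 80
80 * 125 = 10000 ≡ 211

211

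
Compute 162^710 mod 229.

710 in binary is 1011000110, i.e. 710 = 512 + 128 + 64 + 4 + 2.
162^1 ≡ 162 (mod 229)
162^2 ≡ 162^2 = 26244 ≡ 138 (mod 229)
162^4 ≡ 138^2 = 19044 ≡ 37 (mod 229)
162^8 ≡ 37^2 = 1369 ≡ 224 (mod 229)
162^16 ≡ 224^2 = 50176 ≡ 25 (mod 229)
162^32 ≡ 25^2 = 625 ≡ 167 (mod 229)
162^64 ≡ 167^2 = 27889 ≡ 180 (mod 229)
162^128 ≡ 180^2 = 32400 ≡ 111 (mod 229)
162^256 ≡ 111^2 = 12321 ≡ 184 (mod 229)
162^512 ≡ 184^2 = 33856 ≡ 193 (mod 229)
162^710 = 162^512 × 162^128 × 162^64 × 162^4 × 162^2 ≡ 193 × 111 × 180 × 37 × 138 (mod 229).
Accumulate the product:
193 × 111 = 21423 ≡ 126
126 × 180 = 22680 ≡ 9
9 × 37 = 333 ≡ 104
104 × 138 = 14352 ≡ 154

154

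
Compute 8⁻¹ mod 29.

11

29 = 3×8 + 5
8 = 1×5 + 3
5 = 1×3 + 2
3 = 1×2 + 1
2 = 2×1 + 0
gcd(8, 29) = 1, so the inverse exists.
Bézout: 1 = −3×29 + 11×8.
So 8⁻¹ ≡ 11 (mod 29).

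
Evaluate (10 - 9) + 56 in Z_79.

10 - 9 = 1
1 + 56 = 57

57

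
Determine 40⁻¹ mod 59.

31

By the extended Euclidean algorithm:
59 = 1*40 + 19
40 = 2*19 + 2
19 = 9*2 + 1
2 = 2*1 + 0
gcd(40, 59) = 1, so the inverse exists.
Bézout: 1 = 19*59 − 28*40.
So 40⁻¹ ≡ −28 ≡ 31 (mod 59).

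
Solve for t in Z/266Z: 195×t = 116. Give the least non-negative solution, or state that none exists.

122

gcd(195, 266) = 1, so a unique solution mod 266 exists.
195⁻¹ ≡ 251 (mod 266).
t ≡ 251×116 ≡ 122 (mod 266).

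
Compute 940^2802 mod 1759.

Using repeated squaring:
2802 in binary is 101011110010, i.e. 2802 = 2048 + 512 + 128 + 64 + 32 + 16 + 2.
940^1 ≡ 940 (mod 1759)
940^2 ≡ 940^2 = 883600 ≡ 582 (mod 1759)
940^4 ≡ 582^2 = 338724 ≡ 996 (mod 1759)
940^8 ≡ 996^2 = 992016 ≡ 1699 (mod 1759)
940^16 ≡ 1699^2 = 2886601 ≡ 82 (mod 1759)
940^32 ≡ 82^2 = 6724 ≡ 1447 (mod 1759)
940^64 ≡ 1447^2 = 2093809 ≡ 599 (mod 1759)
940^128 ≡ 599^2 = 358801 ≡ 1724 (mod 1759)
940^256 ≡ 1724^2 = 2972176 ≡ 1225 (mod 1759)
940^512 ≡ 1225^2 = 1500625 ≡ 198 (mod 1759)
940^1024 ≡ 198^2 = 39204 ≡ 506 (mod 1759)
940^2048 ≡ 506^2 = 256036 ≡ 981 (mod 1759)
940^2802 = 940^2048 · 940^512 · 940^128 · 940^64 · 940^32 · 940^16 · 940^2 ≡ 981 · 198 · 1724 · 599 · 1447 · 82 · 582 (mod 1759).
Accumulate the product:
981 · 198 = 194238 ≡ 748
748 · 1724 = 1289552 ≡ 205
205 · 599 = 122795 ≡ 1424
1424 · 1447 = 2060528 ≡ 739
739 · 82 = 60598 ≡ 792
792 · 582 = 460944 ≡ 86

86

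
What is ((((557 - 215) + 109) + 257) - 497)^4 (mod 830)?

557 - 215 = 342
342 + 109 = 451
451 + 257 = 708
708 - 497 = 211
(211)^4 ≡ 591 (mod 830)

591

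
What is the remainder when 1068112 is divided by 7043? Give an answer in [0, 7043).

4619

1068112 = 151*7043 + 4619, so 1068112 ≡ 4619 (mod 7043).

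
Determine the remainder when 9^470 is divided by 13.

Using repeated squaring:
9^1 ≡ 9 (mod 13)
9^2 ≡ 9^2 = 81 ≡ 3 (mod 13)
9^4 ≡ 3^2 = 9 (mod 13)
9^8 ≡ 9^2 = 81 ≡ 3 (mod 13)
9^16 ≡ 3^2 = 9 (mod 13)
9^32 ≡ 9^2 = 81 ≡ 3 (mod 13)
9^64 ≡ 3^2 = 9 (mod 13)
9^128 ≡ 9^2 = 81 ≡ 3 (mod 13)
9^256 ≡ 3^2 = 9 (mod 13)
9^470 = 9^256 * 9^128 * 9^64 * 9^16 * 9^4 * 9^2 ≡ 9 * 3 * 9 * 9 * 9 * 3 (mod 13).
Accumulate the product:
9 * 3 = 27 ≡ 1
1 * 9 = 9
9 * 9 = 81 ≡ 3
3 * 9 = 27 ≡ 1
1 * 3 = 3

3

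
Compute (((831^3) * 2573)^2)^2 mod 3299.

(831)^3 ≡ 1739 (mod 3299)
1739 * 2573 = 4474447 ≡ 1003 (mod 3299)
(1003)^2 ≡ 3113 (mod 3299)
(3113)^2 ≡ 1606 (mod 3299)

1606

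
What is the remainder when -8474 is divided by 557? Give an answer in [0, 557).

438

-8474 = -16×557 + 438, so -8474 ≡ 438 (mod 557).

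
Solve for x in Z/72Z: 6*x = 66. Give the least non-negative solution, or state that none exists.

gcd(6, 72) = 6, and 6 | 66, so solutions exist.
Divide through by 6: 1*x = 11 (mod 12).
1⁻¹ ≡ 1 (mod 12).
x ≡ 1*11 ≡ 11 (mod 12).
The smallest non-negative solution is x = 11.

11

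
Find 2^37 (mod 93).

35

Using repeated squaring:
37 in binary is 100101, i.e. 37 = 32 + 4 + 1.
2^1 ≡ 2 (mod 93)
2^2 ≡ 2^2 = 4 (mod 93)
2^4 ≡ 4^2 = 16 (mod 93)
2^8 ≡ 16^2 = 256 ≡ 70 (mod 93)
2^16 ≡ 70^2 = 4900 ≡ 64 (mod 93)
2^32 ≡ 64^2 = 4096 ≡ 4 (mod 93)
2^37 = 2^32 × 2^4 × 2^1 ≡ 4 × 16 × 2 (mod 93).
Accumulate the product:
4 × 16 = 64
64 × 2 = 128 ≡ 35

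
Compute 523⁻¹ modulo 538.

Run the extended Euclidean algorithm:
538 = 1*523 + 15
523 = 34*15 + 13
15 = 1*13 + 2
13 = 6*2 + 1
2 = 2*1 + 0
gcd(523, 538) = 1, so the inverse exists.
Back-substitute for 1:
1 = 1*13 − 6*2
  = −6*15 + 7*13
  = 7*523 − 244*15
  = −244*538 + 251*523
So 523⁻¹ ≡ 251 (mod 538).

251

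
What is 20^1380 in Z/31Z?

1

Compute successive squares:
1380 in binary is 10101100100, i.e. 1380 = 1024 + 256 + 64 + 32 + 4.
20^1 ≡ 20 (mod 31)
20^2 ≡ 20^2 = 400 ≡ 28 (mod 31)
20^4 ≡ 28^2 = 784 ≡ 9 (mod 31)
20^8 ≡ 9^2 = 81 ≡ 19 (mod 31)
20^16 ≡ 19^2 = 361 ≡ 20 (mod 31)
20^32 ≡ 20^2 = 400 ≡ 28 (mod 31)
20^64 ≡ 28^2 = 784 ≡ 9 (mod 31)
20^128 ≡ 9^2 = 81 ≡ 19 (mod 31)
20^256 ≡ 19^2 = 361 ≡ 20 (mod 31)
20^512 ≡ 20^2 = 400 ≡ 28 (mod 31)
20^1024 ≡ 28^2 = 784 ≡ 9 (mod 31)
20^1380 = 20^1024 * 20^256 * 20^64 * 20^32 * 20^4 ≡ 9 * 20 * 9 * 28 * 9 (mod 31).
Accumulate the product:
9 * 20 = 180 ≡ 25
25 * 9 = 225 ≡ 8
8 * 28 = 224 ≡ 7
7 * 9 = 63 ≡ 1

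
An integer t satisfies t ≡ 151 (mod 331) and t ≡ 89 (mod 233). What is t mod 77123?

40864

331⁻¹ mod 233: 331×107 ≡ 1 (mod 233), so 331⁻¹ ≡ 107.
t = 151 + 331×((89 − 151)×107 mod 233) = 151 + 331×123 = 40864.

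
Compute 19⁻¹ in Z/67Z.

Apply the Euclidean algorithm and back-substitute:
67 = 3·19 + 10
19 = 1·10 + 9
10 = 1·9 + 1
9 = 9·1 + 0
gcd(19, 67) = 1, so the inverse exists.
Bézout: 1 = 2·67 − 7·19.
So 19⁻¹ ≡ −7 ≡ 60 (mod 67).

60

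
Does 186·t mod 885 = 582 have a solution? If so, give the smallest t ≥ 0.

222

gcd(186, 885) = 3, and 3 | 582, so solutions exist.
Divide through by 3: 62·t ≡ 194 mod 295.
62⁻¹ ≡ 138 (mod 295).
t ≡ 138·194 ≡ 222 (mod 295).
The smallest non-negative solution is t = 222.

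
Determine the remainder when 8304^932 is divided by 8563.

8304^1 ≡ 8304 (mod 8563)
8304^2 ≡ 8304^2 = 68956416 ≡ 7140 (mod 8563)
8304^4 ≡ 7140^2 = 50979600 ≡ 4061 (mod 8563)
8304^8 ≡ 4061^2 = 16491721 ≡ 7946 (mod 8563)
8304^16 ≡ 7946^2 = 63138916 ≡ 3917 (mod 8563)
8304^32 ≡ 3917^2 = 15342889 ≡ 6556 (mod 8563)
8304^64 ≡ 6556^2 = 42981136 ≡ 3439 (mod 8563)
8304^128 ≡ 3439^2 = 11826721 ≡ 1218 (mod 8563)
8304^256 ≡ 1218^2 = 1483524 ≡ 2125 (mod 8563)
8304^512 ≡ 2125^2 = 4515625 ≡ 2924 (mod 8563)
8304^932 = 8304^512 × 8304^256 × 8304^128 × 8304^32 × 8304^4 ≡ 2924 × 2125 × 1218 × 6556 × 4061 (mod 8563).
Accumulate the product:
2924 × 2125 = 6213500 ≡ 5325
5325 × 1218 = 6485850 ≡ 3659
3659 × 6556 = 23988404 ≡ 3441
3441 × 4061 = 13973901 ≡ 7648

7648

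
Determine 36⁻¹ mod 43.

43 = 1×36 + 7
36 = 5×7 + 1
7 = 7×1 + 0
gcd(36, 43) = 1, so the inverse exists.
Back-substitute for 1:
1 = 1×36 − 5×7
  = −5×43 + 6×36
So 36⁻¹ ≡ 6 (mod 43).

6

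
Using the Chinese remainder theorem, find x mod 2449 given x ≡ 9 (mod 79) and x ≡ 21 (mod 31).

641

79⁻¹ mod 31: 79×11 ≡ 1 (mod 31), so 79⁻¹ ≡ 11.
x = 9 + 79×((21 − 9)×11 mod 31) = 9 + 79×8 = 641.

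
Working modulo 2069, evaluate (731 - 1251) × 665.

1792

731 - 1251 = -520 ≡ 1549 (mod 2069)
1549 × 665 = 1030085 ≡ 1792 (mod 2069)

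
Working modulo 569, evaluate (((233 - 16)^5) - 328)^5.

233 - 16 = 217
(217)^5 ≡ 470 (mod 569)
470 - 328 = 142
(142)^5 ≡ 5 (mod 569)

5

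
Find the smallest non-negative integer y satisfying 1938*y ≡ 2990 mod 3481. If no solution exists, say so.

gcd(1938, 3481) = 1, so a unique solution mod 3481 exists.
1938⁻¹ ≡ 3199 (mod 3481).
y ≡ 3199*2990 ≡ 2703 (mod 3481).

2703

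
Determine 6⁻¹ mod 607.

By the extended Euclidean algorithm:
607 = 101·6 + 1
6 = 6·1 + 0
gcd(6, 607) = 1, so the inverse exists.
Back-substitute for 1:
1 = 1·607 − 101·6
So 6⁻¹ ≡ −101 ≡ 506 (mod 607).

506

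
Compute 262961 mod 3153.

262961 = 83*3153 + 1262, so 262961 ≡ 1262 (mod 3153).

1262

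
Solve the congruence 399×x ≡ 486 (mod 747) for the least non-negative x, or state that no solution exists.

gcd(399, 747) = 3, and 3 | 486, so solutions exist.
Divide through by 3: 133×x ≡ 162 (mod 249).
133⁻¹ ≡ 88 (mod 249).
x ≡ 88×162 ≡ 63 (mod 249).
The smallest non-negative solution is x = 63.

63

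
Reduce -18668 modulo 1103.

-18668 = -17·1103 + 83, so -18668 ≡ 83 (mod 1103).

83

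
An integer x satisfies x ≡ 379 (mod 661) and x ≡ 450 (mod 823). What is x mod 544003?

661⁻¹ mod 823: 661×127 ≡ 1 (mod 823), so 661⁻¹ ≡ 127.
x = 379 + 661×((450 − 379)×127 mod 823) = 379 + 661×787 = 520586.

520586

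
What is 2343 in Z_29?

23

2343 = 80·29 + 23, so 2343 ≡ 23 (mod 29).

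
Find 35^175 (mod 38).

By square-and-multiply:
35^1 ≡ 35 (mod 38)
35^2 ≡ 35^2 = 1225 ≡ 9 (mod 38)
35^4 ≡ 9^2 = 81 ≡ 5 (mod 38)
35^8 ≡ 5^2 = 25 (mod 38)
35^16 ≡ 25^2 = 625 ≡ 17 (mod 38)
35^32 ≡ 17^2 = 289 ≡ 23 (mod 38)
35^64 ≡ 23^2 = 529 ≡ 35 (mod 38)
35^128 ≡ 35^2 = 1225 ≡ 9 (mod 38)
35^175 = 35^128 × 35^32 × 35^8 × 35^4 × 35^2 × 35^1 ≡ 9 × 23 × 25 × 5 × 9 × 35 (mod 38).
Accumulate the product:
9 × 23 = 207 ≡ 17
17 × 25 = 425 ≡ 7
7 × 5 = 35
35 × 9 = 315 ≡ 11
11 × 35 = 385 ≡ 5

5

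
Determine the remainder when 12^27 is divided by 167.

99

Using repeated squaring:
27 in binary is 11011, i.e. 27 = 16 + 8 + 2 + 1.
12^1 ≡ 12 (mod 167)
12^2 ≡ 12^2 = 144 (mod 167)
12^4 ≡ 144^2 = 20736 ≡ 28 (mod 167)
12^8 ≡ 28^2 = 784 ≡ 116 (mod 167)
12^16 ≡ 116^2 = 13456 ≡ 96 (mod 167)
12^27 = 12^16 * 12^8 * 12^2 * 12^1 ≡ 96 * 116 * 144 * 12 (mod 167).
Accumulate the product:
96 * 116 = 11136 ≡ 114
114 * 144 = 16416 ≡ 50
50 * 12 = 600 ≡ 99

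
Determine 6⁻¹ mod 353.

59

Apply the Euclidean algorithm and back-substitute:
353 = 58*6 + 5
6 = 1*5 + 1
5 = 5*1 + 0
gcd(6, 353) = 1, so the inverse exists.
Bézout: 1 = −1*353 + 59*6.
So 6⁻¹ ≡ 59 (mod 353).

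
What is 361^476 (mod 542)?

476 in binary is 111011100, i.e. 476 = 256 + 128 + 64 + 16 + 8 + 4.
361^1 ≡ 361 (mod 542)
361^2 ≡ 361^2 = 130321 ≡ 241 (mod 542)
361^4 ≡ 241^2 = 58081 ≡ 87 (mod 542)
361^8 ≡ 87^2 = 7569 ≡ 523 (mod 542)
361^16 ≡ 523^2 = 273529 ≡ 361 (mod 542)
361^32 ≡ 361^2 = 130321 ≡ 241 (mod 542)
361^64 ≡ 241^2 = 58081 ≡ 87 (mod 542)
361^128 ≡ 87^2 = 7569 ≡ 523 (mod 542)
361^256 ≡ 523^2 = 273529 ≡ 361 (mod 542)
361^476 = 361^256 * 361^128 * 361^64 * 361^16 * 361^8 * 361^4 ≡ 361 * 523 * 87 * 361 * 523 * 87 (mod 542).
Accumulate the product:
361 * 523 = 188803 ≡ 187
187 * 87 = 16269 ≡ 9
9 * 361 = 3249 ≡ 539
539 * 523 = 281897 ≡ 57
57 * 87 = 4959 ≡ 81

81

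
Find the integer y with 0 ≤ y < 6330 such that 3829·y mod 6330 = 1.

Apply the Euclidean algorithm and back-substitute:
6330 = 1·3829 + 2501
3829 = 1·2501 + 1328
2501 = 1·1328 + 1173
1328 = 1·1173 + 155
1173 = 7·155 + 88
155 = 1·88 + 67
88 = 1·67 + 21
67 = 3·21 + 4
21 = 5·4 + 1
4 = 4·1 + 0
gcd(3829, 6330) = 1, so the inverse exists.
Bézout: 1 = 914·6330 − 1511·3829.
So 3829⁻¹ ≡ −1511 ≡ 4819 (mod 6330).

4819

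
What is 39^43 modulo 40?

Compute successive squares:
43 in binary is 101011, i.e. 43 = 32 + 8 + 2 + 1.
39^1 ≡ 39 (mod 40)
39^2 ≡ 39^2 = 1521 ≡ 1 (mod 40)
39^4 ≡ 1^2 = 1 (mod 40)
39^8 ≡ 1^2 = 1 (mod 40)
39^16 ≡ 1^2 = 1 (mod 40)
39^32 ≡ 1^2 = 1 (mod 40)
39^43 = 39^32 · 39^8 · 39^2 · 39^1 ≡ 1 · 1 · 1 · 39 (mod 40).
Accumulate the product:
1 · 1 = 1
1 · 1 = 1
1 · 39 = 39

39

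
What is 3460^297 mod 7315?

297 in binary is 100101001, i.e. 297 = 256 + 32 + 8 + 1.
3460^1 ≡ 3460 (mod 7315)
3460^2 ≡ 3460^2 = 11971600 ≡ 4260 (mod 7315)
3460^4 ≡ 4260^2 = 18147600 ≡ 6400 (mod 7315)
3460^8 ≡ 6400^2 = 40960000 ≡ 3315 (mod 7315)
3460^16 ≡ 3315^2 = 10989225 ≡ 2095 (mod 7315)
3460^32 ≡ 2095^2 = 4389025 ≡ 25 (mod 7315)
3460^64 ≡ 25^2 = 625 (mod 7315)
3460^128 ≡ 625^2 = 390625 ≡ 2930 (mod 7315)
3460^256 ≡ 2930^2 = 8584900 ≡ 4405 (mod 7315)
3460^297 = 3460^256 × 3460^32 × 3460^8 × 3460^1 ≡ 4405 × 25 × 3315 × 3460 (mod 7315).
Accumulate the product:
4405 × 25 = 110125 ≡ 400
400 × 3315 = 1326000 ≡ 1985
1985 × 3460 = 6868100 ≡ 6630

6630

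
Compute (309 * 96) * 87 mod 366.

102

309 * 96 = 29664 ≡ 18 (mod 366)
18 * 87 = 1566 ≡ 102 (mod 366)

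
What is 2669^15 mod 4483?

15 in binary is 1111, i.e. 15 = 8 + 4 + 2 + 1.
2669^1 ≡ 2669 (mod 4483)
2669^2 ≡ 2669^2 = 7123561 ≡ 74 (mod 4483)
2669^4 ≡ 74^2 = 5476 ≡ 993 (mod 4483)
2669^8 ≡ 993^2 = 986049 ≡ 4272 (mod 4483)
2669^15 = 2669^8 · 2669^4 · 2669^2 · 2669^1 ≡ 4272 · 993 · 74 · 2669 (mod 4483).
Accumulate the product:
4272 · 993 = 4242096 ≡ 1178
1178 · 74 = 87172 ≡ 1995
1995 · 2669 = 5324655 ≡ 3334

3334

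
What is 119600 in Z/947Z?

278

119600 = 126·947 + 278, so 119600 ≡ 278 (mod 947).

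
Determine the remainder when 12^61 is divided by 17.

14

61 in binary is 111101, i.e. 61 = 32 + 16 + 8 + 4 + 1.
12^1 ≡ 12 (mod 17)
12^2 ≡ 12^2 = 144 ≡ 8 (mod 17)
12^4 ≡ 8^2 = 64 ≡ 13 (mod 17)
12^8 ≡ 13^2 = 169 ≡ 16 (mod 17)
12^16 ≡ 16^2 = 256 ≡ 1 (mod 17)
12^32 ≡ 1^2 = 1 (mod 17)
12^61 = 12^32 * 12^16 * 12^8 * 12^4 * 12^1 ≡ 1 * 1 * 16 * 13 * 12 (mod 17).
Accumulate the product:
1 * 1 = 1
1 * 16 = 16
16 * 13 = 208 ≡ 4
4 * 12 = 48 ≡ 14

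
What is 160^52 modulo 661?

Using repeated squaring:
52 in binary is 110100, i.e. 52 = 32 + 16 + 4.
160^1 ≡ 160 (mod 661)
160^2 ≡ 160^2 = 25600 ≡ 482 (mod 661)
160^4 ≡ 482^2 = 232324 ≡ 313 (mod 661)
160^8 ≡ 313^2 = 97969 ≡ 141 (mod 661)
160^16 ≡ 141^2 = 19881 ≡ 51 (mod 661)
160^32 ≡ 51^2 = 2601 ≡ 618 (mod 661)
160^52 = 160^32 * 160^16 * 160^4 ≡ 618 * 51 * 313 (mod 661).
Accumulate the product:
618 * 51 = 31518 ≡ 451
451 * 313 = 141163 ≡ 370

370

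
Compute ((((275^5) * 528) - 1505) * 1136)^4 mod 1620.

160

(275)^5 ≡ 1235 (mod 1620)
1235 * 528 = 652080 ≡ 840 (mod 1620)
840 - 1505 = -665 ≡ 955 (mod 1620)
955 * 1136 = 1084880 ≡ 1100 (mod 1620)
(1100)^4 ≡ 160 (mod 1620)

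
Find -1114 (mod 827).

-1114 = -2*827 + 540, so -1114 ≡ 540 (mod 827).

540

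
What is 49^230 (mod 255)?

166

Compute successive squares:
230 in binary is 11100110, i.e. 230 = 128 + 64 + 32 + 4 + 2.
49^1 ≡ 49 (mod 255)
49^2 ≡ 49^2 = 2401 ≡ 106 (mod 255)
49^4 ≡ 106^2 = 11236 ≡ 16 (mod 255)
49^8 ≡ 16^2 = 256 ≡ 1 (mod 255)
49^16 ≡ 1^2 = 1 (mod 255)
49^32 ≡ 1^2 = 1 (mod 255)
49^64 ≡ 1^2 = 1 (mod 255)
49^128 ≡ 1^2 = 1 (mod 255)
49^230 = 49^128 * 49^64 * 49^32 * 49^4 * 49^2 ≡ 1 * 1 * 1 * 16 * 106 (mod 255).
Accumulate the product:
1 * 1 = 1
1 * 1 = 1
1 * 16 = 16
16 * 106 = 1696 ≡ 166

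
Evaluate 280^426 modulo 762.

292

280^1 ≡ 280 (mod 762)
280^2 ≡ 280^2 = 78400 ≡ 676 (mod 762)
280^4 ≡ 676^2 = 456976 ≡ 538 (mod 762)
280^8 ≡ 538^2 = 289444 ≡ 646 (mod 762)
280^16 ≡ 646^2 = 417316 ≡ 502 (mod 762)
280^32 ≡ 502^2 = 252004 ≡ 544 (mod 762)
280^64 ≡ 544^2 = 295936 ≡ 280 (mod 762)
280^128 ≡ 280^2 = 78400 ≡ 676 (mod 762)
280^256 ≡ 676^2 = 456976 ≡ 538 (mod 762)
280^426 = 280^256 * 280^128 * 280^32 * 280^8 * 280^2 ≡ 538 * 676 * 544 * 646 * 676 (mod 762).
Accumulate the product:
538 * 676 = 363688 ≡ 214
214 * 544 = 116416 ≡ 592
592 * 646 = 382432 ≡ 670
670 * 676 = 452920 ≡ 292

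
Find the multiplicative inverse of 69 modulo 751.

Apply the Euclidean algorithm and back-substitute:
751 = 10×69 + 61
69 = 1×61 + 8
61 = 7×8 + 5
8 = 1×5 + 3
5 = 1×3 + 2
3 = 1×2 + 1
2 = 2×1 + 0
gcd(69, 751) = 1, so the inverse exists.
Bézout: 1 = −26×751 + 283×69.
So 69⁻¹ ≡ 283 (mod 751).

283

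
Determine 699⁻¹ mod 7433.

Run the extended Euclidean algorithm:
7433 = 10·699 + 443
699 = 1·443 + 256
443 = 1·256 + 187
256 = 1·187 + 69
187 = 2·69 + 49
69 = 1·49 + 20
49 = 2·20 + 9
20 = 2·9 + 2
9 = 4·2 + 1
2 = 2·1 + 0
gcd(699, 7433) = 1, so the inverse exists.
Back-substitute for 1:
1 = 1·9 − 4·2
  = −4·20 + 9·9
  = 9·49 − 22·20
  = −22·69 + 31·49
  = 31·187 − 84·69
  = −84·256 + 115·187
  = 115·443 − 199·256
  = −199·699 + 314·443
  = 314·7433 − 3339·699
So 699⁻¹ ≡ −3339 ≡ 4094 (mod 7433).

4094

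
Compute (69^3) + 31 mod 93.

64

(69)^3 ≡ 33 (mod 93)
33 + 31 = 64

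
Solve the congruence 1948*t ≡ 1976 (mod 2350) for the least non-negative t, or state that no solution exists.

112

gcd(1948, 2350) = 2, and 2 | 1976, so solutions exist.
Divide through by 2: 974*t ≡ 988 mod 1175.
974⁻¹ ≡ 1099 (mod 1175).
t ≡ 1099*988 ≡ 112 (mod 1175).
The smallest non-negative solution is t = 112.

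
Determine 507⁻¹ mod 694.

167

Apply the Euclidean algorithm and back-substitute:
694 = 1×507 + 187
507 = 2×187 + 133
187 = 1×133 + 54
133 = 2×54 + 25
54 = 2×25 + 4
25 = 6×4 + 1
4 = 4×1 + 0
gcd(507, 694) = 1, so the inverse exists.
Bézout: 1 = −122×694 + 167×507.
So 507⁻¹ ≡ 167 (mod 694).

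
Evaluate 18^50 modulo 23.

Compute successive squares:
50 in binary is 110010, i.e. 50 = 32 + 16 + 2.
18^1 ≡ 18 (mod 23)
18^2 ≡ 18^2 = 324 ≡ 2 (mod 23)
18^4 ≡ 2^2 = 4 (mod 23)
18^8 ≡ 4^2 = 16 (mod 23)
18^16 ≡ 16^2 = 256 ≡ 3 (mod 23)
18^32 ≡ 3^2 = 9 (mod 23)
18^50 = 18^32 · 18^16 · 18^2 ≡ 9 · 3 · 2 (mod 23).
Accumulate the product:
9 · 3 = 27 ≡ 4
4 · 2 = 8

8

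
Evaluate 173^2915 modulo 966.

185

Compute successive squares:
2915 in binary is 101101100011, i.e. 2915 = 2048 + 512 + 256 + 64 + 32 + 2 + 1.
173^1 ≡ 173 (mod 966)
173^2 ≡ 173^2 = 29929 ≡ 949 (mod 966)
173^4 ≡ 949^2 = 900601 ≡ 289 (mod 966)
173^8 ≡ 289^2 = 83521 ≡ 445 (mod 966)
173^16 ≡ 445^2 = 198025 ≡ 961 (mod 966)
173^32 ≡ 961^2 = 923521 ≡ 25 (mod 966)
173^64 ≡ 25^2 = 625 (mod 966)
173^128 ≡ 625^2 = 390625 ≡ 361 (mod 966)
173^256 ≡ 361^2 = 130321 ≡ 877 (mod 966)
173^512 ≡ 877^2 = 769129 ≡ 193 (mod 966)
173^1024 ≡ 193^2 = 37249 ≡ 541 (mod 966)
173^2048 ≡ 541^2 = 292681 ≡ 949 (mod 966)
173^2915 = 173^2048 × 173^512 × 173^256 × 173^64 × 173^32 × 173^2 × 173^1 ≡ 949 × 193 × 877 × 625 × 25 × 949 × 173 (mod 966).
Accumulate the product:
949 × 193 = 183157 ≡ 583
583 × 877 = 511291 ≡ 277
277 × 625 = 173125 ≡ 211
211 × 25 = 5275 ≡ 445
445 × 949 = 422305 ≡ 163
163 × 173 = 28199 ≡ 185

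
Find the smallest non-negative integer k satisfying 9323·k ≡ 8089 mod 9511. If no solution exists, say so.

gcd(9323, 9511) = 1, so a unique solution mod 9511 exists.
9323⁻¹ ≡ 4199 (mod 9511).
k ≡ 4199·8089 ≡ 1930 (mod 9511).

1930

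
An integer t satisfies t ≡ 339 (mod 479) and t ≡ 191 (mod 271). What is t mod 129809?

479⁻¹ mod 271: 479×43 ≡ 1 (mod 271), so 479⁻¹ ≡ 43.
t = 339 + 479×((191 − 339)×43 mod 271) = 339 + 479×140 = 67399.

67399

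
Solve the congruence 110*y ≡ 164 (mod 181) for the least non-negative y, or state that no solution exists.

143

gcd(110, 181) = 1, so a unique solution mod 181 exists.
110⁻¹ ≡ 130 (mod 181).
y ≡ 130*164 ≡ 143 (mod 181).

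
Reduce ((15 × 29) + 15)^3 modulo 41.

40

15 × 29 = 435 ≡ 25 (mod 41)
25 + 15 = 40
(40)^3 ≡ 40 (mod 41)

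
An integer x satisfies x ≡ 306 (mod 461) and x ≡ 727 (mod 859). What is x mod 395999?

12753

461⁻¹ mod 859: 461·300 ≡ 1 (mod 859), so 461⁻¹ ≡ 300.
x = 306 + 461·((727 − 306)·300 mod 859) = 306 + 461·27 = 12753.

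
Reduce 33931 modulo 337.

33931 = 100·337 + 231, so 33931 ≡ 231 (mod 337).

231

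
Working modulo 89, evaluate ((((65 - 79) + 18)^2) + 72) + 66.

65

65 - 79 = -14 ≡ 75 (mod 89)
75 + 18 = 93 ≡ 4 (mod 89)
(4)^2 ≡ 16 (mod 89)
16 + 72 = 88
88 + 66 = 154 ≡ 65 (mod 89)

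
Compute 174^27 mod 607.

418

27 in binary is 11011, i.e. 27 = 16 + 8 + 2 + 1.
174^1 ≡ 174 (mod 607)
174^2 ≡ 174^2 = 30276 ≡ 533 (mod 607)
174^4 ≡ 533^2 = 284089 ≡ 13 (mod 607)
174^8 ≡ 13^2 = 169 (mod 607)
174^16 ≡ 169^2 = 28561 ≡ 32 (mod 607)
174^27 = 174^16 × 174^8 × 174^2 × 174^1 ≡ 32 × 169 × 533 × 174 (mod 607).
Accumulate the product:
32 × 169 = 5408 ≡ 552
552 × 533 = 294216 ≡ 428
428 × 174 = 74472 ≡ 418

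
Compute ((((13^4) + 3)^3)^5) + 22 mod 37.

(13)^4 ≡ 34 (mod 37)
34 + 3 = 37 ≡ 0 (mod 37)
(0)^3 ≡ 0 (mod 37)
(0)^5 ≡ 0 (mod 37)
0 + 22 = 22

22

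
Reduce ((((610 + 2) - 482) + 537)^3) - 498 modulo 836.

593

610 + 2 = 612
612 - 482 = 130
130 + 537 = 667
(667)^3 ≡ 255 (mod 836)
255 - 498 = -243 ≡ 593 (mod 836)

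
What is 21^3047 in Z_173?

Using repeated squaring:
3047 in binary is 101111100111, i.e. 3047 = 2048 + 512 + 256 + 128 + 64 + 32 + 4 + 2 + 1.
21^1 ≡ 21 (mod 173)
21^2 ≡ 21^2 = 441 ≡ 95 (mod 173)
21^4 ≡ 95^2 = 9025 ≡ 29 (mod 173)
21^8 ≡ 29^2 = 841 ≡ 149 (mod 173)
21^16 ≡ 149^2 = 22201 ≡ 57 (mod 173)
21^32 ≡ 57^2 = 3249 ≡ 135 (mod 173)
21^64 ≡ 135^2 = 18225 ≡ 60 (mod 173)
21^128 ≡ 60^2 = 3600 ≡ 140 (mod 173)
21^256 ≡ 140^2 = 19600 ≡ 51 (mod 173)
21^512 ≡ 51^2 = 2601 ≡ 6 (mod 173)
21^1024 ≡ 6^2 = 36 (mod 173)
21^2048 ≡ 36^2 = 1296 ≡ 85 (mod 173)
21^3047 = 21^2048 · 21^512 · 21^256 · 21^128 · 21^64 · 21^32 · 21^4 · 21^2 · 21^1 ≡ 85 · 6 · 51 · 140 · 60 · 135 · 29 · 95 · 21 (mod 173).
Accumulate the product:
85 · 6 = 510 ≡ 164
164 · 51 = 8364 ≡ 60
60 · 140 = 8400 ≡ 96
96 · 60 = 5760 ≡ 51
51 · 135 = 6885 ≡ 138
138 · 29 = 4002 ≡ 23
23 · 95 = 2185 ≡ 109
109 · 21 = 2289 ≡ 40

40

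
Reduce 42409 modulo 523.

46

42409 = 81*523 + 46, so 42409 ≡ 46 (mod 523).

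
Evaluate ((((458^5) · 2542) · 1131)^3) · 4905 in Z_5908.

1780

(458)^5 ≡ 4548 (mod 5908)
4548 · 2542 = 11561016 ≡ 4968 (mod 5908)
4968 · 1131 = 5618808 ≡ 300 (mod 5908)
(300)^3 ≡ 440 (mod 5908)
440 · 4905 = 2158200 ≡ 1780 (mod 5908)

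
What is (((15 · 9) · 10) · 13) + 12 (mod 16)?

15 · 9 = 135 ≡ 7 (mod 16)
7 · 10 = 70 ≡ 6 (mod 16)
6 · 13 = 78 ≡ 14 (mod 16)
14 + 12 = 26 ≡ 10 (mod 16)

10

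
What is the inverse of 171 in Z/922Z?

399

By the extended Euclidean algorithm:
922 = 5·171 + 67
171 = 2·67 + 37
67 = 1·37 + 30
37 = 1·30 + 7
30 = 4·7 + 2
7 = 3·2 + 1
2 = 2·1 + 0
gcd(171, 922) = 1, so the inverse exists.
Bézout: 1 = −74·922 + 399·171.
So 171⁻¹ ≡ 399 (mod 922).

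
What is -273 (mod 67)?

-273 = -5·67 + 62, so -273 ≡ 62 (mod 67).

62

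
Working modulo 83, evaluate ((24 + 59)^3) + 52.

52

24 + 59 = 83 ≡ 0 (mod 83)
(0)^3 ≡ 0 (mod 83)
0 + 52 = 52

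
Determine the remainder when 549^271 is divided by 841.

271 in binary is 100001111, i.e. 271 = 256 + 8 + 4 + 2 + 1.
549^1 ≡ 549 (mod 841)
549^2 ≡ 549^2 = 301401 ≡ 323 (mod 841)
549^4 ≡ 323^2 = 104329 ≡ 45 (mod 841)
549^8 ≡ 45^2 = 2025 ≡ 343 (mod 841)
549^16 ≡ 343^2 = 117649 ≡ 750 (mod 841)
549^32 ≡ 750^2 = 562500 ≡ 712 (mod 841)
549^64 ≡ 712^2 = 506944 ≡ 662 (mod 841)
549^128 ≡ 662^2 = 438244 ≡ 83 (mod 841)
549^256 ≡ 83^2 = 6889 ≡ 161 (mod 841)
549^271 = 549^256 * 549^8 * 549^4 * 549^2 * 549^1 ≡ 161 * 343 * 45 * 323 * 549 (mod 841).
Accumulate the product:
161 * 343 = 55223 ≡ 558
558 * 45 = 25110 ≡ 721
721 * 323 = 232883 ≡ 767
767 * 549 = 421083 ≡ 583

583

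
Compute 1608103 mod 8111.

2125

1608103 = 198×8111 + 2125, so 1608103 ≡ 2125 (mod 8111).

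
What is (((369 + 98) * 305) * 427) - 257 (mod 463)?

369 + 98 = 467 ≡ 4 (mod 463)
4 * 305 = 1220 ≡ 294 (mod 463)
294 * 427 = 125538 ≡ 65 (mod 463)
65 - 257 = -192 ≡ 271 (mod 463)

271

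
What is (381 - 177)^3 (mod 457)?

381 - 177 = 204
(204)^3 ≡ 432 (mod 457)

432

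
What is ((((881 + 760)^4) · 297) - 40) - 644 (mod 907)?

881 + 760 = 1641 ≡ 734 (mod 907)
(734)^4 ≡ 4 (mod 907)
4 · 297 = 1188 ≡ 281 (mod 907)
281 - 40 = 241
241 - 644 = -403 ≡ 504 (mod 907)

504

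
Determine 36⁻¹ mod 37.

Apply the Euclidean algorithm and back-substitute:
37 = 1*36 + 1
36 = 36*1 + 0
gcd(36, 37) = 1, so the inverse exists.
Back-substitute for 1:
1 = 1*37 − 1*36
So 36⁻¹ ≡ −1 ≡ 36 (mod 37).

36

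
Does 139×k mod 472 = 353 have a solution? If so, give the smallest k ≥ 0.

427

gcd(139, 472) = 1, so a unique solution mod 472 exists.
139⁻¹ ≡ 163 (mod 472).
k ≡ 163×353 ≡ 427 (mod 472).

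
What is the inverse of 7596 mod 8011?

Run the extended Euclidean algorithm:
8011 = 1·7596 + 415
7596 = 18·415 + 126
415 = 3·126 + 37
126 = 3·37 + 15
37 = 2·15 + 7
15 = 2·7 + 1
7 = 7·1 + 0
gcd(7596, 8011) = 1, so the inverse exists.
Back-substitute for 1:
1 = 1·15 − 2·7
  = −2·37 + 5·15
  = 5·126 − 17·37
  = −17·415 + 56·126
  = 56·7596 − 1025·415
  = −1025·8011 + 1081·7596
So 7596⁻¹ ≡ 1081 (mod 8011).

1081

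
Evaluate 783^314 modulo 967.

Using repeated squaring:
314 in binary is 100111010, i.e. 314 = 256 + 32 + 16 + 8 + 2.
783^1 ≡ 783 (mod 967)
783^2 ≡ 783^2 = 613089 ≡ 11 (mod 967)
783^4 ≡ 11^2 = 121 (mod 967)
783^8 ≡ 121^2 = 14641 ≡ 136 (mod 967)
783^16 ≡ 136^2 = 18496 ≡ 123 (mod 967)
783^32 ≡ 123^2 = 15129 ≡ 624 (mod 967)
783^64 ≡ 624^2 = 389376 ≡ 642 (mod 967)
783^128 ≡ 642^2 = 412164 ≡ 222 (mod 967)
783^256 ≡ 222^2 = 49284 ≡ 934 (mod 967)
783^314 = 783^256 · 783^32 · 783^16 · 783^8 · 783^2 ≡ 934 · 624 · 123 · 136 · 11 (mod 967).
Accumulate the product:
934 · 624 = 582816 ≡ 682
682 · 123 = 83886 ≡ 724
724 · 136 = 98464 ≡ 797
797 · 11 = 8767 ≡ 64

64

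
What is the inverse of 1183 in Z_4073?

4073 = 3*1183 + 524
1183 = 2*524 + 135
524 = 3*135 + 119
135 = 1*119 + 16
119 = 7*16 + 7
16 = 2*7 + 2
7 = 3*2 + 1
2 = 2*1 + 0
gcd(1183, 4073) = 1, so the inverse exists.
Back-substitute for 1:
1 = 1*7 − 3*2
  = −3*16 + 7*7
  = 7*119 − 52*16
  = −52*135 + 59*119
  = 59*524 − 229*135
  = −229*1183 + 517*524
  = 517*4073 − 1780*1183
So 1183⁻¹ ≡ −1780 ≡ 2293 (mod 4073).

2293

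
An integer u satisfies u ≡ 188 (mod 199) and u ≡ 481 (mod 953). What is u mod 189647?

92922

199⁻¹ mod 953: 199·522 ≡ 1 (mod 953), so 199⁻¹ ≡ 522.
u = 188 + 199·((481 − 188)·522 mod 953) = 188 + 199·466 = 92922.
Check: 92922 mod 199 = 188, 92922 mod 953 = 481. ✓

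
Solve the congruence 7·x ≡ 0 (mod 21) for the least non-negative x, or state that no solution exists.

gcd(7, 21) = 7, and 7 | 0, so solutions exist.
Divide through by 7: 1·x mod 3 = 0.
1⁻¹ ≡ 1 (mod 3).
x ≡ 1·0 ≡ 0 (mod 3).
The smallest non-negative solution is x = 0.

0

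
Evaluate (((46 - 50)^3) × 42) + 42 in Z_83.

10

46 - 50 = -4 ≡ 79 (mod 83)
(79)^3 ≡ 19 (mod 83)
19 × 42 = 798 ≡ 51 (mod 83)
51 + 42 = 93 ≡ 10 (mod 83)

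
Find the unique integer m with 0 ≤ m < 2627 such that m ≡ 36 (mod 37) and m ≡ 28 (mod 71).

37⁻¹ mod 71: 37*48 ≡ 1 (mod 71), so 37⁻¹ ≡ 48.
m = 36 + 37*((28 − 36)*48 mod 71) = 36 + 37*42 = 1590.

1590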